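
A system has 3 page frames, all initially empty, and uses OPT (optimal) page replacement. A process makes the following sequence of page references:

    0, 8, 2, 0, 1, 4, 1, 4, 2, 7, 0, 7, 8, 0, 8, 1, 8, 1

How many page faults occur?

8

0: fault, frames [0]
8: fault, frames [0, 8]
2: fault, frames [0, 8, 2]
0: hit
1: fault, evict 8, frames [0, 2, 1]
4: fault, evict 0, frames [2, 1, 4]
1: hit
4: hit
2: hit
7: fault, evict 4, frames [2, 1, 7]
0: fault, evict 2, frames [1, 7, 0]
7: hit
8: fault, evict 7, frames [1, 0, 8]
0: hit
8: hit
1: hit
8: hit
1: hit
Page faults: 8.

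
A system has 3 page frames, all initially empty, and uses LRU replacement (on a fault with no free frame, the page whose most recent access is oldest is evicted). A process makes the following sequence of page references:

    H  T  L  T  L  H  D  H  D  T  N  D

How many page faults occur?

6

H: fault, frames {H}
T: fault, frames {H,T}
L: fault, frames {H,T,L}
T: hit
L: hit
H: hit
D: fault, evict T, frames {L,H,D}
H: hit
D: hit
T: fault, evict L, frames {H,D,T}
N: fault, evict H, frames {D,T,N}
D: hit
Page faults: 6.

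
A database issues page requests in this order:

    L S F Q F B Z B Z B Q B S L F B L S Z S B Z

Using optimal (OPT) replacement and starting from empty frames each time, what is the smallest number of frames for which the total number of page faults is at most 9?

4

f=1: 22 faults
f=2: 14 faults
f=3: 11 faults
f=4: 9 faults
f=5: 7 faults
f=6: 6 faults
Smallest f with faults ≤ 9 is 4.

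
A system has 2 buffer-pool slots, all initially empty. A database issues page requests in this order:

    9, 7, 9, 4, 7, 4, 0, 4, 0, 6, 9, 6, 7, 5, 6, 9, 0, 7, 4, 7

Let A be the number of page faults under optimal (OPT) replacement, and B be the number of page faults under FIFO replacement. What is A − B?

-1

Under OPT: F F . F . . F . . F F . F F . F F F F . → 12 faults.
Under FIFO: F F . F . . F . . F F . F F F F F F F . → 13 faults.
A − B = 12 − 13 = -1.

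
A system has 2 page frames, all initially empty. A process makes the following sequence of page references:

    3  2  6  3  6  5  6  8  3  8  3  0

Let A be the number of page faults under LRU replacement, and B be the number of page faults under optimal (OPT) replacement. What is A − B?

1

Under LRU: F F F F . F . F F . . F → 8 faults.
Under OPT: F F F . . F . F F . . F → 7 faults.
A − B = 8 − 7 = 1.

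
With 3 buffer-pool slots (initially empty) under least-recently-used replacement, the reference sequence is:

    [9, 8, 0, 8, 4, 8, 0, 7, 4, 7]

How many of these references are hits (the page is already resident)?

9 -> miss, frames (9)
8 -> miss, frames (9 8)
0 -> miss, frames (9 8 0)
8 -> hit
4 -> miss, evict 9, frames (0 8 4)
8 -> hit
0 -> hit
7 -> miss, evict 4, frames (8 0 7)
4 -> miss, evict 8, frames (0 7 4)
7 -> hit
Hits: 4.

4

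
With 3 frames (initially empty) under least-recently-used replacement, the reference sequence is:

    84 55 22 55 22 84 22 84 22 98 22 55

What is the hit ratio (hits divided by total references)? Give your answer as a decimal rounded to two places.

0.58

84 → fault, frames (84)
55 → fault, frames (84 55)
22 → fault, frames (84 55 22)
55 → hit
22 → hit
84 → hit
22 → hit
84 → hit
22 → hit
98 → fault, evict 55, frames (84 22 98)
22 → hit
55 → fault, evict 84, frames (98 22 55)
Hits: 7 of 12 references → 7/12 = 0.5833.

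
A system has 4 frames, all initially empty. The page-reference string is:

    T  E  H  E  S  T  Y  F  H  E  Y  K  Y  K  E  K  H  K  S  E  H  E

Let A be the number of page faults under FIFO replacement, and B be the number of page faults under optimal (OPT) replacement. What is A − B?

Under FIFO: F F F . F . F F . F . F . . . . F . F . . . → 10 faults.
Under OPT: F F F . F . F F . . . F . . . . . . F . . . → 8 faults.
A − B = 10 − 8 = 2.

2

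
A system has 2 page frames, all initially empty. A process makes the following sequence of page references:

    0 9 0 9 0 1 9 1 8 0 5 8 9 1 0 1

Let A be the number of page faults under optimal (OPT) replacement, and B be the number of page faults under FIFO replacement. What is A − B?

-1

Under OPT: F F . . . F . . F F F . F F F . → 9 faults.
Under FIFO: F F . . . F . . F F F F F F F . → 10 faults.
A − B = 9 − 10 = -1.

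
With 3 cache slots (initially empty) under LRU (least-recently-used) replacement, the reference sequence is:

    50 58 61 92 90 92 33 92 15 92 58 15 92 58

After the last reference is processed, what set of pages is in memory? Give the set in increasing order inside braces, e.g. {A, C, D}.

50: fault, frames (50)
58: fault, frames (50 58)
61: fault, frames (50 58 61)
92: fault, evict 50, frames (58 61 92)
90: fault, evict 58, frames (61 92 90)
92: hit
33: fault, evict 61, frames (90 92 33)
92: hit
15: fault, evict 90, frames (33 92 15)
92: hit
58: fault, evict 33, frames (15 92 58)
15: hit
92: hit
58: hit

{15, 58, 92}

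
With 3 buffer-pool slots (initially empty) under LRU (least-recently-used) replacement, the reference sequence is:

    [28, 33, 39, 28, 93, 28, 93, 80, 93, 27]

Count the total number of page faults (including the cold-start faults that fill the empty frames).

6

28: fault, frames (28)
33: fault, frames (28 33)
39: fault, frames (28 33 39)
28: hit
93: fault, evict 33, frames (39 28 93)
28: hit
93: hit
80: fault, evict 39, frames (28 93 80)
93: hit
27: fault, evict 28, frames (80 93 27)
Page faults: 6.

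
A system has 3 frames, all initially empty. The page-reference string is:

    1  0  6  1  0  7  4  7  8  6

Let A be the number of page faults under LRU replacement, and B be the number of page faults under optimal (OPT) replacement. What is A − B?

1

Under LRU: F F F . . F F . F F → 7 faults.
Under OPT: F F F . . F F . F . → 6 faults.
A − B = 7 − 6 = 1.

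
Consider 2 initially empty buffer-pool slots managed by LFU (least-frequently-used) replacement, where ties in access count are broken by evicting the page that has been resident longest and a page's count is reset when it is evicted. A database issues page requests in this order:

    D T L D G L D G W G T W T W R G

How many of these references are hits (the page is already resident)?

D → fault, frames [D]
T → fault, frames [D, T]
L → fault, evict D, frames [T, L]
D → fault, evict T, frames [L, D]
G → fault, evict L, frames [D, G]
L → fault, evict D, frames [G, L]
D → fault, evict G, frames [L, D]
G → fault, evict L, frames [D, G]
W → fault, evict D, frames [G, W]
G → hit
T → fault, evict W, frames [G, T]
W → fault, evict T, frames [G, W]
T → fault, evict W, frames [G, T]
W → fault, evict T, frames [G, W]
R → fault, evict W, frames [G, R]
G → hit
Hits: 2.

2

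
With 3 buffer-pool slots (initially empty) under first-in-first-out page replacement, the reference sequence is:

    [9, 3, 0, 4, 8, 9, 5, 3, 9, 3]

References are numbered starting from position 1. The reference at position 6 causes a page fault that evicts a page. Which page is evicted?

0

pos 1: 9 -> fault, frames {9}
pos 2: 3 -> fault, frames {9,3}
pos 3: 0 -> fault, frames {9,3,0}
pos 4: 4 -> fault, evict 9, frames {3,0,4}
pos 5: 8 -> fault, evict 3, frames {0,4,8}
pos 6: 9 -> fault, evict 0, frames {4,8,9}
At position 6, page 0 is evicted.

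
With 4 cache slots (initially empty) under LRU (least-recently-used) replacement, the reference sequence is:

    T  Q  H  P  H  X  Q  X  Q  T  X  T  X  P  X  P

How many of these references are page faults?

T → miss, frames (T)
Q → miss, frames (T Q)
H → miss, frames (T Q H)
P → miss, frames (T Q H P)
H → hit
X → miss, evict T, frames (Q P H X)
Q → hit
X → hit
Q → hit
T → miss, evict P, frames (H X Q T)
X → hit
T → hit
X → hit
P → miss, evict H, frames (Q T X P)
X → hit
P → hit
Page faults: 7.

7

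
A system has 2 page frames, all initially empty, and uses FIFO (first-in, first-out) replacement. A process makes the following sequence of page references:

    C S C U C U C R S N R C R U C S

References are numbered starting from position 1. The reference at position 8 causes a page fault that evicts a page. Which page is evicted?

pos 1: C: miss, frames (C)
pos 2: S: miss, frames (C S)
pos 3: C: hit
pos 4: U: miss, evict C, frames (S U)
pos 5: C: miss, evict S, frames (U C)
pos 6: U: hit
pos 7: C: hit
pos 8: R: miss, evict U, frames (C R)
At position 8, page U is evicted.

U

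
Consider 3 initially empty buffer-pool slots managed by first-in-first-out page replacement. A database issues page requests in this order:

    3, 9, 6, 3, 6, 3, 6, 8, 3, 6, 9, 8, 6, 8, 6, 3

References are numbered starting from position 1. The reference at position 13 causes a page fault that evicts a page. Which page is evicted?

8

pos 1: 3 -> fault, frames {3}
pos 2: 9 -> fault, frames {3,9}
pos 3: 6 -> fault, frames {3,9,6}
pos 4: 3 -> hit
pos 5: 6 -> hit
pos 6: 3 -> hit
pos 7: 6 -> hit
pos 8: 8 -> fault, evict 3, frames {9,6,8}
pos 9: 3 -> fault, evict 9, frames {6,8,3}
pos 10: 6 -> hit
pos 11: 9 -> fault, evict 6, frames {8,3,9}
pos 12: 8 -> hit
pos 13: 6 -> fault, evict 8, frames {3,9,6}
At position 13, page 8 is evicted.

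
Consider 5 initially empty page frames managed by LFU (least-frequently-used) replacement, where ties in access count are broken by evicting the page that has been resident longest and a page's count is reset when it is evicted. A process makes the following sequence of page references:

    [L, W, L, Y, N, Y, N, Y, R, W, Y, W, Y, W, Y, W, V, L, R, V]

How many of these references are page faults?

L -> miss, frames [L]
W -> miss, frames [L, W]
L -> hit
Y -> miss, frames [L, W, Y]
N -> miss, frames [L, W, Y, N]
Y -> hit
N -> hit
Y -> hit
R -> miss, frames [L, W, Y, N, R]
W -> hit
Y -> hit
W -> hit
Y -> hit
W -> hit
Y -> hit
W -> hit
V -> miss, evict R, frames [L, W, Y, N, V]
L -> hit
R -> miss, evict V, frames [L, W, Y, N, R]
V -> miss, evict R, frames [L, W, Y, N, V]
Page faults: 8.

8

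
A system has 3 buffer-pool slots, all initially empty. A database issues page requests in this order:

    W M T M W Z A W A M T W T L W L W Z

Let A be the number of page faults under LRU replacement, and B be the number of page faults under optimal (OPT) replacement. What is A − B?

Under LRU: F F F . . F F . . F F F . F . . . F → 10 faults.
Under OPT: F F F . . F F . . . F . . F . . . F → 8 faults.
A − B = 10 − 8 = 2.

2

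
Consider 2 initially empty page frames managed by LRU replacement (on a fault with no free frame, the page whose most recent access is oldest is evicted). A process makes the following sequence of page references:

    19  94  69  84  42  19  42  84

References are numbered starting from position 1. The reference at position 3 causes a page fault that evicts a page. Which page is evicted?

pos 1: 19 → miss, frames {19}
pos 2: 94 → miss, frames {19,94}
pos 3: 69 → miss, evict 19, frames {94,69}
At position 3, page 19 is evicted.

19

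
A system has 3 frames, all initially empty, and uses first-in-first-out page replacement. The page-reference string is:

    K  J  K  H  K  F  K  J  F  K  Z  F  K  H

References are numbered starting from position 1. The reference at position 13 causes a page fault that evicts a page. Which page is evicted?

J

pos 1: K -> fault, frames (K)
pos 2: J -> fault, frames (K J)
pos 3: K -> hit
pos 4: H -> fault, frames (K J H)
pos 5: K -> hit
pos 6: F -> fault, evict K, frames (J H F)
pos 7: K -> fault, evict J, frames (H F K)
pos 8: J -> fault, evict H, frames (F K J)
pos 9: F -> hit
pos 10: K -> hit
pos 11: Z -> fault, evict F, frames (K J Z)
pos 12: F -> fault, evict K, frames (J Z F)
pos 13: K -> fault, evict J, frames (Z F K)
At position 13, page J is evicted.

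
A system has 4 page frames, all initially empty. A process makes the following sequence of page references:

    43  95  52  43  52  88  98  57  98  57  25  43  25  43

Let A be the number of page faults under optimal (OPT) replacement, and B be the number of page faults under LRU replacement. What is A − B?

-1

Under OPT: F F F . . F F F . . F . . . → 7 faults.
Under LRU: F F F . . F F F . . F F . . → 8 faults.
A − B = 7 − 8 = -1.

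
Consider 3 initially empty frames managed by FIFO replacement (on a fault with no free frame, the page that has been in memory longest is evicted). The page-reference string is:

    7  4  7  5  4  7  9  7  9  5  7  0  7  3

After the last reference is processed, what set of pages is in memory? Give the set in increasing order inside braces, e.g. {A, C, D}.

{0, 3, 7}

7 -> fault, frames (7)
4 -> fault, frames (7 4)
7 -> hit
5 -> fault, frames (7 4 5)
4 -> hit
7 -> hit
9 -> fault, evict 7, frames (4 5 9)
7 -> fault, evict 4, frames (5 9 7)
9 -> hit
5 -> hit
7 -> hit
0 -> fault, evict 5, frames (9 7 0)
7 -> hit
3 -> fault, evict 9, frames (7 0 3)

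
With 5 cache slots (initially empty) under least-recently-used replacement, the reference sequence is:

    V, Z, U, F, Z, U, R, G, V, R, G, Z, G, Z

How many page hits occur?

7

V: fault, frames {V}
Z: fault, frames {V,Z}
U: fault, frames {V,Z,U}
F: fault, frames {V,Z,U,F}
Z: hit
U: hit
R: fault, frames {V,F,Z,U,R}
G: fault, evict V, frames {F,Z,U,R,G}
V: fault, evict F, frames {Z,U,R,G,V}
R: hit
G: hit
Z: hit
G: hit
Z: hit
Hits: 7.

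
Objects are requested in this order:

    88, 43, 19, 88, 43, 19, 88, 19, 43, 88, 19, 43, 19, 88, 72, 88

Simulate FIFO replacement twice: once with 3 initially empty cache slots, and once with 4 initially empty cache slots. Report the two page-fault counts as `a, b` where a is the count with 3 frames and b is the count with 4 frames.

3 frames: F F F . . . . . . . . . . . F F → 5 faults.
4 frames: F F F . . . . . . . . . . . F . → 4 faults.
4 < 5: adding a frame reduced faults, as is typical.

5, 4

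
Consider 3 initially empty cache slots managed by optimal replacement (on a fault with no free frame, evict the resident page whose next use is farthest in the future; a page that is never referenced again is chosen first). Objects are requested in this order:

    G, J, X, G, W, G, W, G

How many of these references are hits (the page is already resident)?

4

G: miss, frames (G)
J: miss, frames (G J)
X: miss, frames (G J X)
G: hit
W: miss, evict X, frames (G J W)
G: hit
W: hit
G: hit
Hits: 4.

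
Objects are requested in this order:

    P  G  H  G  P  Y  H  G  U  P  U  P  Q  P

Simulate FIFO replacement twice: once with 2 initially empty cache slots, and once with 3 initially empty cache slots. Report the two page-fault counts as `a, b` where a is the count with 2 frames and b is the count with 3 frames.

2 frames: F F F . F F F F F F . . F . → 10 faults.
3 frames: F F F . . F . . F F . . F . → 7 faults.
7 < 10: adding a frame reduced faults, as is typical.

10, 7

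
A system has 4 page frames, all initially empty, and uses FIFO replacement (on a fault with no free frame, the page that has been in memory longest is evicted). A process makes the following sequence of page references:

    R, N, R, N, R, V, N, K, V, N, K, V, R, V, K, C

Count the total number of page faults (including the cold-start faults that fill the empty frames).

5

R -> fault, frames {R}
N -> fault, frames {R,N}
R -> hit
N -> hit
R -> hit
V -> fault, frames {R,N,V}
N -> hit
K -> fault, frames {R,N,V,K}
V -> hit
N -> hit
K -> hit
V -> hit
R -> hit
V -> hit
K -> hit
C -> fault, evict R, frames {N,V,K,C}
Page faults: 5.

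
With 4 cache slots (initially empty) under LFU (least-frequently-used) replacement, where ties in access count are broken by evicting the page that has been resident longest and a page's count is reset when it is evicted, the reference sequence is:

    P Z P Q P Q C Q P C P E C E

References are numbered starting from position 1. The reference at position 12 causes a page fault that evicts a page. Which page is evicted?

pos 1: P: fault, frames (P)
pos 2: Z: fault, frames (P Z)
pos 3: P: hit
pos 4: Q: fault, frames (P Z Q)
pos 5: P: hit
pos 6: Q: hit
pos 7: C: fault, frames (P Z Q C)
pos 8: Q: hit
pos 9: P: hit
pos 10: C: hit
pos 11: P: hit
pos 12: E: fault, evict Z, frames (P Q C E)
At position 12, page Z is evicted.

Z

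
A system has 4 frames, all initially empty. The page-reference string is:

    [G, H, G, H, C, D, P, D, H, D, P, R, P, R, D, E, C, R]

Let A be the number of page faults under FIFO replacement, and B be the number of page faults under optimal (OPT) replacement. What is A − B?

Under FIFO: F F . . F F F . . . . F . . . F F . → 8 faults.
Under OPT: F F . . F F F . . . . F . . . F . . → 7 faults.
A − B = 8 − 7 = 1.

1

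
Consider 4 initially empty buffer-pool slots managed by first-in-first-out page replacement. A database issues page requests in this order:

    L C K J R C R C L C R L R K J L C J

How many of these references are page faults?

L: fault, frames {L}
C: fault, frames {L,C}
K: fault, frames {L,C,K}
J: fault, frames {L,C,K,J}
R: fault, evict L, frames {C,K,J,R}
C: hit
R: hit
C: hit
L: fault, evict C, frames {K,J,R,L}
C: fault, evict K, frames {J,R,L,C}
R: hit
L: hit
R: hit
K: fault, evict J, frames {R,L,C,K}
J: fault, evict R, frames {L,C,K,J}
L: hit
C: hit
J: hit
Page faults: 9.

9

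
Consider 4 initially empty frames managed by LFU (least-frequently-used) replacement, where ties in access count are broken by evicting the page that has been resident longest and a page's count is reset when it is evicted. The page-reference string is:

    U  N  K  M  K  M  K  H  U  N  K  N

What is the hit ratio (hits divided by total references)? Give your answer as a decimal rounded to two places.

0.42

U: miss, frames [U]
N: miss, frames [U, N]
K: miss, frames [U, N, K]
M: miss, frames [U, N, K, M]
K: hit
M: hit
K: hit
H: miss, evict U, frames [N, K, M, H]
U: miss, evict N, frames [K, M, H, U]
N: miss, evict H, frames [K, M, U, N]
K: hit
N: hit
Hits: 5 of 12 references → 5/12 = 0.4167.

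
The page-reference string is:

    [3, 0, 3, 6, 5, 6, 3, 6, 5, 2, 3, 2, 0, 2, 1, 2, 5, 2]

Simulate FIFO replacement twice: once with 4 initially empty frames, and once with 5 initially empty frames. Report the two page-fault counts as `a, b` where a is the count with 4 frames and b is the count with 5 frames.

4 frames: F F . F F . . . . F F . F . F . F F → 10 faults.
5 frames: F F . F F . . . . F . . . . F . . . → 6 faults.
6 < 10: adding a frame reduced faults, as is typical.

10, 6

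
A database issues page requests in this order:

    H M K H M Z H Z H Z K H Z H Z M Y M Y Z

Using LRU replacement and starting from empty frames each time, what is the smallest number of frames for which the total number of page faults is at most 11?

3

f=1: 20 faults
f=2: 13 faults
f=3: 7 faults
f=4: 5 faults
f=5: 5 faults
Smallest f with faults ≤ 11 is 3.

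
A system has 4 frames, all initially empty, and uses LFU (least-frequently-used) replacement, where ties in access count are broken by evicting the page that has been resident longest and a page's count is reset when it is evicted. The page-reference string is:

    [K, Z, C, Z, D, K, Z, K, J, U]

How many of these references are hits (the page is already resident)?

K -> fault, frames {K}
Z -> fault, frames {K,Z}
C -> fault, frames {K,Z,C}
Z -> hit
D -> fault, frames {K,Z,C,D}
K -> hit
Z -> hit
K -> hit
J -> fault, evict C, frames {K,Z,D,J}
U -> fault, evict D, frames {K,Z,J,U}
Hits: 4.

4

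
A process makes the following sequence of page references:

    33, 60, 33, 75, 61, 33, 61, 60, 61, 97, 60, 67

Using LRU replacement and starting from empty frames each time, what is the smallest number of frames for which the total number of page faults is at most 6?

f=1: 12 faults
f=2: 9 faults
f=3: 7 faults
f=4: 6 faults
f=5: 6 faults
f=6: 6 faults
Smallest f with faults ≤ 6 is 4.

4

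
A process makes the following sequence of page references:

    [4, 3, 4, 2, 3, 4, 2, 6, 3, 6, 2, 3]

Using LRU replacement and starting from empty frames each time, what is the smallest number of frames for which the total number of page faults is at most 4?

f=1: 12 faults
f=2: 10 faults
f=3: 5 faults
f=4: 4 faults
Smallest f with faults ≤ 4 is 4.

4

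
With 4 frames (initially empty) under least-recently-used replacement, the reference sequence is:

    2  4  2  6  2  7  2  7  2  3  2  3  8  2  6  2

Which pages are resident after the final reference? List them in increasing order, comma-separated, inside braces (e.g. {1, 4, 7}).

2 → miss, frames (2)
4 → miss, frames (2 4)
2 → hit
6 → miss, frames (4 2 6)
2 → hit
7 → miss, frames (4 6 2 7)
2 → hit
7 → hit
2 → hit
3 → miss, evict 4, frames (6 7 2 3)
2 → hit
3 → hit
8 → miss, evict 6, frames (7 2 3 8)
2 → hit
6 → miss, evict 7, frames (3 8 2 6)
2 → hit

{2, 3, 6, 8}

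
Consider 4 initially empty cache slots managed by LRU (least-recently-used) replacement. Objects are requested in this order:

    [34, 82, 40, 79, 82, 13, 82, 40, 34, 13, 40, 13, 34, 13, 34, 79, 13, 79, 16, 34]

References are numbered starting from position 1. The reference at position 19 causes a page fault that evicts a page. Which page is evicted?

pos 1: 34: miss, frames (34)
pos 2: 82: miss, frames (34 82)
pos 3: 40: miss, frames (34 82 40)
pos 4: 79: miss, frames (34 82 40 79)
pos 5: 82: hit
pos 6: 13: miss, evict 34, frames (40 79 82 13)
pos 7: 82: hit
pos 8: 40: hit
pos 9: 34: miss, evict 79, frames (13 82 40 34)
pos 10: 13: hit
pos 11: 40: hit
pos 12: 13: hit
pos 13: 34: hit
pos 14: 13: hit
pos 15: 34: hit
pos 16: 79: miss, evict 82, frames (40 13 34 79)
pos 17: 13: hit
pos 18: 79: hit
pos 19: 16: miss, evict 40, frames (34 13 79 16)
At position 19, page 40 is evicted.

40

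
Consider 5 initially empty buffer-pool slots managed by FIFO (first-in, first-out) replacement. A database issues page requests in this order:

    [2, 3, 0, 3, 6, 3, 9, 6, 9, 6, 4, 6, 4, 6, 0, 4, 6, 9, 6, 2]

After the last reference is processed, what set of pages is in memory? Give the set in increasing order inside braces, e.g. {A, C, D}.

{0, 2, 4, 6, 9}

2 → fault, frames [2]
3 → fault, frames [2, 3]
0 → fault, frames [2, 3, 0]
3 → hit
6 → fault, frames [2, 3, 0, 6]
3 → hit
9 → fault, frames [2, 3, 0, 6, 9]
6 → hit
9 → hit
6 → hit
4 → fault, evict 2, frames [3, 0, 6, 9, 4]
6 → hit
4 → hit
6 → hit
0 → hit
4 → hit
6 → hit
9 → hit
6 → hit
2 → fault, evict 3, frames [0, 6, 9, 4, 2]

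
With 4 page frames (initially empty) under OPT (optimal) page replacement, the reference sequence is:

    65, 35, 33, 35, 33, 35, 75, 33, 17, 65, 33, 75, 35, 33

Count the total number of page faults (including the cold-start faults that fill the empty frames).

65 → fault, frames (65)
35 → fault, frames (65 35)
33 → fault, frames (65 35 33)
35 → hit
33 → hit
35 → hit
75 → fault, frames (65 35 33 75)
33 → hit
17 → fault, evict 35, frames (65 33 75 17)
65 → hit
33 → hit
75 → hit
35 → fault, evict 17, frames (65 33 75 35)
33 → hit
Page faults: 6.

6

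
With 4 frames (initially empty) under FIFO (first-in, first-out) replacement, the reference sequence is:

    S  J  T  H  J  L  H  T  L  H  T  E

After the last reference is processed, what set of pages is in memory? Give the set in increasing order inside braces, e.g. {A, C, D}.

{E, H, L, T}

S → miss, frames [S]
J → miss, frames [S, J]
T → miss, frames [S, J, T]
H → miss, frames [S, J, T, H]
J → hit
L → miss, evict S, frames [J, T, H, L]
H → hit
T → hit
L → hit
H → hit
T → hit
E → miss, evict J, frames [T, H, L, E]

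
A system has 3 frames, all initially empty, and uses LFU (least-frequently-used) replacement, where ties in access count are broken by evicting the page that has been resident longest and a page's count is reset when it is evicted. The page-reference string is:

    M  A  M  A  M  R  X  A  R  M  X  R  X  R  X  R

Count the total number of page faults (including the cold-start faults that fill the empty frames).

11

M -> miss, frames (M)
A -> miss, frames (M A)
M -> hit
A -> hit
M -> hit
R -> miss, frames (M A R)
X -> miss, evict R, frames (M A X)
A -> hit
R -> miss, evict X, frames (M A R)
M -> hit
X -> miss, evict R, frames (M A X)
R -> miss, evict X, frames (M A R)
X -> miss, evict R, frames (M A X)
R -> miss, evict X, frames (M A R)
X -> miss, evict R, frames (M A X)
R -> miss, evict X, frames (M A R)
Page faults: 11.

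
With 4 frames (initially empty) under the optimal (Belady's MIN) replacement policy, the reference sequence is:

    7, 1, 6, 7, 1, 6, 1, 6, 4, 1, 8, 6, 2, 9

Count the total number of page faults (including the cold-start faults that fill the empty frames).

7

7 → fault, frames {7}
1 → fault, frames {7,1}
6 → fault, frames {7,1,6}
7 → hit
1 → hit
6 → hit
1 → hit
6 → hit
4 → fault, frames {7,1,6,4}
1 → hit
8 → fault, evict 4, frames {7,1,6,8}
6 → hit
2 → fault, evict 8, frames {7,1,6,2}
9 → fault, evict 2, frames {7,1,6,9}
Page faults: 7.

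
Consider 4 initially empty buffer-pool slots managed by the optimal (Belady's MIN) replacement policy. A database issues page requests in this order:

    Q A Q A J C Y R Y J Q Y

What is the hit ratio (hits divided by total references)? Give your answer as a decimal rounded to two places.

Q -> miss, frames {Q}
A -> miss, frames {Q,A}
Q -> hit
A -> hit
J -> miss, frames {Q,A,J}
C -> miss, frames {Q,A,J,C}
Y -> miss, evict C, frames {Q,A,J,Y}
R -> miss, evict A, frames {Q,J,Y,R}
Y -> hit
J -> hit
Q -> hit
Y -> hit
Hits: 6 of 12 references → 6/12 = 0.5000.

0.50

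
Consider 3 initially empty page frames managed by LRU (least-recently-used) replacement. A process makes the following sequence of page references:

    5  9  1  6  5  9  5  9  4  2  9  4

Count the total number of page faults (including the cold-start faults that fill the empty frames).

5: miss, frames (5)
9: miss, frames (5 9)
1: miss, frames (5 9 1)
6: miss, evict 5, frames (9 1 6)
5: miss, evict 9, frames (1 6 5)
9: miss, evict 1, frames (6 5 9)
5: hit
9: hit
4: miss, evict 6, frames (5 9 4)
2: miss, evict 5, frames (9 4 2)
9: hit
4: hit
Page faults: 8.

8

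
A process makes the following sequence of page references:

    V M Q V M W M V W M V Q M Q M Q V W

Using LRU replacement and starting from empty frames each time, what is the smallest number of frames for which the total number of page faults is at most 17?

f=1: 18 faults
f=2: 14 faults
f=3: 6 faults
f=4: 4 faults
Smallest f with faults ≤ 17 is 2.

2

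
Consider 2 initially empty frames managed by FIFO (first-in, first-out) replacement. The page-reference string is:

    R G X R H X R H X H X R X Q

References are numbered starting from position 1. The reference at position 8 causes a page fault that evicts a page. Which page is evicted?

pos 1: R → miss, frames (R)
pos 2: G → miss, frames (R G)
pos 3: X → miss, evict R, frames (G X)
pos 4: R → miss, evict G, frames (X R)
pos 5: H → miss, evict X, frames (R H)
pos 6: X → miss, evict R, frames (H X)
pos 7: R → miss, evict H, frames (X R)
pos 8: H → miss, evict X, frames (R H)
At position 8, page X is evicted.

X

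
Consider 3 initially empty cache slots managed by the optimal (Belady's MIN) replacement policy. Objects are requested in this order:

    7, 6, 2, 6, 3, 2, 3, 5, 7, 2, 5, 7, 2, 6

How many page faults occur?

7: miss, frames [7]
6: miss, frames [7, 6]
2: miss, frames [7, 6, 2]
6: hit
3: miss, evict 6, frames [7, 2, 3]
2: hit
3: hit
5: miss, evict 3, frames [7, 2, 5]
7: hit
2: hit
5: hit
7: hit
2: hit
6: miss, evict 5, frames [7, 2, 6]
Page faults: 6.

6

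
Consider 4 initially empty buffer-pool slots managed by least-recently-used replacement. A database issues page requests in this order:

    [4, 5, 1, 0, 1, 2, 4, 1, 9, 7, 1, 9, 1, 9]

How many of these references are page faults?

4 → miss, frames (4)
5 → miss, frames (4 5)
1 → miss, frames (4 5 1)
0 → miss, frames (4 5 1 0)
1 → hit
2 → miss, evict 4, frames (5 0 1 2)
4 → miss, evict 5, frames (0 1 2 4)
1 → hit
9 → miss, evict 0, frames (2 4 1 9)
7 → miss, evict 2, frames (4 1 9 7)
1 → hit
9 → hit
1 → hit
9 → hit
Page faults: 8.

8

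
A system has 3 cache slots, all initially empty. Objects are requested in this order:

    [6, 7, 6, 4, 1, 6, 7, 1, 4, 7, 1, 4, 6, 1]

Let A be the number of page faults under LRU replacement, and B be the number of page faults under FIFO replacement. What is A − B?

-2

Under LRU: F F . F F . F . F . . . F . → 7 faults.
Under FIFO: F F . F F F F . F . F . F . → 9 faults.
A − B = 7 − 9 = -2.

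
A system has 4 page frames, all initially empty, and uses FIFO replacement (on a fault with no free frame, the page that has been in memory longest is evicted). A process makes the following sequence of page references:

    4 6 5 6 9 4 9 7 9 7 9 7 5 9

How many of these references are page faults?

4 -> fault, frames {4}
6 -> fault, frames {4,6}
5 -> fault, frames {4,6,5}
6 -> hit
9 -> fault, frames {4,6,5,9}
4 -> hit
9 -> hit
7 -> fault, evict 4, frames {6,5,9,7}
9 -> hit
7 -> hit
9 -> hit
7 -> hit
5 -> hit
9 -> hit
Page faults: 5.

5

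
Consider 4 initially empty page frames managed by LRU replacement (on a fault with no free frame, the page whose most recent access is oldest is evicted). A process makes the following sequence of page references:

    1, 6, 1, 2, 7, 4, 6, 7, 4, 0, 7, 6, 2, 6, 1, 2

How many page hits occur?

1 -> fault, frames [1]
6 -> fault, frames [1, 6]
1 -> hit
2 -> fault, frames [6, 1, 2]
7 -> fault, frames [6, 1, 2, 7]
4 -> fault, evict 6, frames [1, 2, 7, 4]
6 -> fault, evict 1, frames [2, 7, 4, 6]
7 -> hit
4 -> hit
0 -> fault, evict 2, frames [6, 7, 4, 0]
7 -> hit
6 -> hit
2 -> fault, evict 4, frames [0, 7, 6, 2]
6 -> hit
1 -> fault, evict 0, frames [7, 2, 6, 1]
2 -> hit
Hits: 7.

7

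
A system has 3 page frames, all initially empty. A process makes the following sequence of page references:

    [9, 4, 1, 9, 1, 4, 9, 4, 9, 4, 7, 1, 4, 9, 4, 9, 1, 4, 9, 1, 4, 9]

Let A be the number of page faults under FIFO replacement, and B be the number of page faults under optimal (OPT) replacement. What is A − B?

Under FIFO: F F F . . . . . . . F . . F F . F . . . . . → 7 faults.
Under OPT: F F F . . . . . . . F . . F . . . . . . . . → 5 faults.
A − B = 7 − 5 = 2.

2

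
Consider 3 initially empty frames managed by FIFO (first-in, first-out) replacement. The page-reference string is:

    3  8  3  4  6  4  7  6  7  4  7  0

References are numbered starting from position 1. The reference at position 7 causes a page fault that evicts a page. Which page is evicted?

8

pos 1: 3 -> fault, frames (3)
pos 2: 8 -> fault, frames (3 8)
pos 3: 3 -> hit
pos 4: 4 -> fault, frames (3 8 4)
pos 5: 6 -> fault, evict 3, frames (8 4 6)
pos 6: 4 -> hit
pos 7: 7 -> fault, evict 8, frames (4 6 7)
At position 7, page 8 is evicted.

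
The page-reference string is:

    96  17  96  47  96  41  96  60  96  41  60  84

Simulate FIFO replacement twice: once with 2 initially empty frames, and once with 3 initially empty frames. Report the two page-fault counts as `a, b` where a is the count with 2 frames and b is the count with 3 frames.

2 frames: F F . F F F . F F F F F → 10 faults.
3 frames: F F . F . F F F . . . F → 7 faults.
7 < 10: adding a frame reduced faults, as is typical.

10, 7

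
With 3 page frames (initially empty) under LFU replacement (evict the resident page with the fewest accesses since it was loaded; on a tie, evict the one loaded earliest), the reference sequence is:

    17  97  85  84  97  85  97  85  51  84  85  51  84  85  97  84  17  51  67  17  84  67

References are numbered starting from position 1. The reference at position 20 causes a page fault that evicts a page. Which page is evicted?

pos 1: 17 → fault, frames {17}
pos 2: 97 → fault, frames {17,97}
pos 3: 85 → fault, frames {17,97,85}
pos 4: 84 → fault, evict 17, frames {97,85,84}
pos 5: 97 → hit
pos 6: 85 → hit
pos 7: 97 → hit
pos 8: 85 → hit
pos 9: 51 → fault, evict 84, frames {97,85,51}
pos 10: 84 → fault, evict 51, frames {97,85,84}
pos 11: 85 → hit
pos 12: 51 → fault, evict 84, frames {97,85,51}
pos 13: 84 → fault, evict 51, frames {97,85,84}
pos 14: 85 → hit
pos 15: 97 → hit
pos 16: 84 → hit
pos 17: 17 → fault, evict 84, frames {97,85,17}
pos 18: 51 → fault, evict 17, frames {97,85,51}
pos 19: 67 → fault, evict 51, frames {97,85,67}
pos 20: 17 → fault, evict 67, frames {97,85,17}
At position 20, page 67 is evicted.

67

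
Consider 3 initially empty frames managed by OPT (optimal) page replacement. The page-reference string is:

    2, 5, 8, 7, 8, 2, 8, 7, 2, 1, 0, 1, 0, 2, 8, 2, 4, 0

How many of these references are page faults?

2 → fault, frames {2}
5 → fault, frames {2,5}
8 → fault, frames {2,5,8}
7 → fault, evict 5, frames {2,8,7}
8 → hit
2 → hit
8 → hit
7 → hit
2 → hit
1 → fault, evict 7, frames {2,8,1}
0 → fault, evict 8, frames {2,1,0}
1 → hit
0 → hit
2 → hit
8 → fault, evict 1, frames {2,0,8}
2 → hit
4 → fault, evict 8, frames {2,0,4}
0 → hit
Page faults: 8.

8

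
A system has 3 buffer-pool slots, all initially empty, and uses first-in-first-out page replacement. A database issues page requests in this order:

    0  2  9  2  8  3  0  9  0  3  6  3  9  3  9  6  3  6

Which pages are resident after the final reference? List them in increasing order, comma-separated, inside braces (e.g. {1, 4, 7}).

{3, 6, 9}

0 -> miss, frames {0}
2 -> miss, frames {0,2}
9 -> miss, frames {0,2,9}
2 -> hit
8 -> miss, evict 0, frames {2,9,8}
3 -> miss, evict 2, frames {9,8,3}
0 -> miss, evict 9, frames {8,3,0}
9 -> miss, evict 8, frames {3,0,9}
0 -> hit
3 -> hit
6 -> miss, evict 3, frames {0,9,6}
3 -> miss, evict 0, frames {9,6,3}
9 -> hit
3 -> hit
9 -> hit
6 -> hit
3 -> hit
6 -> hit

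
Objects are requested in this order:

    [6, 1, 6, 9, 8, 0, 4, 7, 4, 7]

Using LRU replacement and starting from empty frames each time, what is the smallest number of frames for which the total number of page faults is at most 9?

f=1: 10 faults
f=2: 7 faults
f=3: 7 faults
f=4: 7 faults
f=5: 7 faults
f=6: 7 faults
f=7: 7 faults
Smallest f with faults ≤ 9 is 2.

2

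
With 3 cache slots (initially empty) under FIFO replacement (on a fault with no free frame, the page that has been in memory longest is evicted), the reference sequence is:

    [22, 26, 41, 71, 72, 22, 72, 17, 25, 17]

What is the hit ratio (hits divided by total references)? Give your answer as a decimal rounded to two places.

0.20

22 -> fault, frames [22]
26 -> fault, frames [22, 26]
41 -> fault, frames [22, 26, 41]
71 -> fault, evict 22, frames [26, 41, 71]
72 -> fault, evict 26, frames [41, 71, 72]
22 -> fault, evict 41, frames [71, 72, 22]
72 -> hit
17 -> fault, evict 71, frames [72, 22, 17]
25 -> fault, evict 72, frames [22, 17, 25]
17 -> hit
Hits: 2 of 10 references → 2/10 = 0.2000.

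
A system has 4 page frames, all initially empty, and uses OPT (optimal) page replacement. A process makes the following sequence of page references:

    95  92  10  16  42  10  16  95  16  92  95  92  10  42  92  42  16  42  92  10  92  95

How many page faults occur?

8

95 → miss, frames {95}
92 → miss, frames {95,92}
10 → miss, frames {95,92,10}
16 → miss, frames {95,92,10,16}
42 → miss, evict 92, frames {95,10,16,42}
10 → hit
16 → hit
95 → hit
16 → hit
92 → miss, evict 16, frames {95,10,42,92}
95 → hit
92 → hit
10 → hit
42 → hit
92 → hit
42 → hit
16 → miss, evict 95, frames {10,42,92,16}
42 → hit
92 → hit
10 → hit
92 → hit
95 → miss, evict 16, frames {10,42,92,95}
Page faults: 8.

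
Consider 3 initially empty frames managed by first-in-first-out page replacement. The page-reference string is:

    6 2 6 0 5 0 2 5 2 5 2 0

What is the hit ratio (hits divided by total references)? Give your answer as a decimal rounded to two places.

0.67

6: miss, frames {6}
2: miss, frames {6,2}
6: hit
0: miss, frames {6,2,0}
5: miss, evict 6, frames {2,0,5}
0: hit
2: hit
5: hit
2: hit
5: hit
2: hit
0: hit
Hits: 8 of 12 references → 8/12 = 0.6667.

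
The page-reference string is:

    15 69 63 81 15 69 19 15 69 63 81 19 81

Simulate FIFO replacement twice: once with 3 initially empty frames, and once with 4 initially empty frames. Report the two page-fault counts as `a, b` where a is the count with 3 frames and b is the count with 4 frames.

3 frames: F F F F F F F . . F F . . → 9 faults.
4 frames: F F F F . . F F F F F F . → 10 faults.
10 > 9: adding a frame increased faults — Belady's anomaly.

9, 10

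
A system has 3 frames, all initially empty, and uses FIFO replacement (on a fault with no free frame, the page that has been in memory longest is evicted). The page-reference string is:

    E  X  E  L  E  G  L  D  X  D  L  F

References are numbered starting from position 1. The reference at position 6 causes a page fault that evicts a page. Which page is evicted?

E

pos 1: E → fault, frames (E)
pos 2: X → fault, frames (E X)
pos 3: E → hit
pos 4: L → fault, frames (E X L)
pos 5: E → hit
pos 6: G → fault, evict E, frames (X L G)
At position 6, page E is evicted.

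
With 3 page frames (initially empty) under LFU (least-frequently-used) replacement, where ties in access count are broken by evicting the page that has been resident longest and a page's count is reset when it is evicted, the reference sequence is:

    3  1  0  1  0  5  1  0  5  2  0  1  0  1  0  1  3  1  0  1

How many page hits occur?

14

3: fault, frames [3]
1: fault, frames [3, 1]
0: fault, frames [3, 1, 0]
1: hit
0: hit
5: fault, evict 3, frames [1, 0, 5]
1: hit
0: hit
5: hit
2: fault, evict 5, frames [1, 0, 2]
0: hit
1: hit
0: hit
1: hit
0: hit
1: hit
3: fault, evict 2, frames [1, 0, 3]
1: hit
0: hit
1: hit
Hits: 14.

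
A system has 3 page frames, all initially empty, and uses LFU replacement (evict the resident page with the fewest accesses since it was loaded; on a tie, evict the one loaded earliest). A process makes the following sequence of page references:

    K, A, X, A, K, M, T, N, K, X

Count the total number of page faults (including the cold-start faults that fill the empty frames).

7

K: fault, frames {K}
A: fault, frames {K,A}
X: fault, frames {K,A,X}
A: hit
K: hit
M: fault, evict X, frames {K,A,M}
T: fault, evict M, frames {K,A,T}
N: fault, evict T, frames {K,A,N}
K: hit
X: fault, evict N, frames {K,A,X}
Page faults: 7.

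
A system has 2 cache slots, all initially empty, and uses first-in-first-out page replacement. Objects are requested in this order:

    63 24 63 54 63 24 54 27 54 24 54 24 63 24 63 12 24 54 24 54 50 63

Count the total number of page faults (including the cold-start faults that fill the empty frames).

16

63 -> miss, frames (63)
24 -> miss, frames (63 24)
63 -> hit
54 -> miss, evict 63, frames (24 54)
63 -> miss, evict 24, frames (54 63)
24 -> miss, evict 54, frames (63 24)
54 -> miss, evict 63, frames (24 54)
27 -> miss, evict 24, frames (54 27)
54 -> hit
24 -> miss, evict 54, frames (27 24)
54 -> miss, evict 27, frames (24 54)
24 -> hit
63 -> miss, evict 24, frames (54 63)
24 -> miss, evict 54, frames (63 24)
63 -> hit
12 -> miss, evict 63, frames (24 12)
24 -> hit
54 -> miss, evict 24, frames (12 54)
24 -> miss, evict 12, frames (54 24)
54 -> hit
50 -> miss, evict 54, frames (24 50)
63 -> miss, evict 24, frames (50 63)
Page faults: 16.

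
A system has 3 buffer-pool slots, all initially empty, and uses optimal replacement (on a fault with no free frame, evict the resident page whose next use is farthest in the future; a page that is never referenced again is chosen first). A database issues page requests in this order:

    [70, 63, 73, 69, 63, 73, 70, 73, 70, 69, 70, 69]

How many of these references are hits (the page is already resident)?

70 -> miss, frames {70}
63 -> miss, frames {70,63}
73 -> miss, frames {70,63,73}
69 -> miss, evict 70, frames {63,73,69}
63 -> hit
73 -> hit
70 -> miss, evict 63, frames {73,69,70}
73 -> hit
70 -> hit
69 -> hit
70 -> hit
69 -> hit
Hits: 7.

7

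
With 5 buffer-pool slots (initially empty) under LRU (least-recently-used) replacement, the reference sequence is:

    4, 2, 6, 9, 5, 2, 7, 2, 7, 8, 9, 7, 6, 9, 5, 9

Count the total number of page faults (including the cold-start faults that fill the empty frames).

9

4: miss, frames [4]
2: miss, frames [4, 2]
6: miss, frames [4, 2, 6]
9: miss, frames [4, 2, 6, 9]
5: miss, frames [4, 2, 6, 9, 5]
2: hit
7: miss, evict 4, frames [6, 9, 5, 2, 7]
2: hit
7: hit
8: miss, evict 6, frames [9, 5, 2, 7, 8]
9: hit
7: hit
6: miss, evict 5, frames [2, 8, 9, 7, 6]
9: hit
5: miss, evict 2, frames [8, 7, 6, 9, 5]
9: hit
Page faults: 9.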